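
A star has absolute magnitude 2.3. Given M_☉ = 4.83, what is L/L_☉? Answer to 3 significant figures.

L/L_☉ ≈ 10.3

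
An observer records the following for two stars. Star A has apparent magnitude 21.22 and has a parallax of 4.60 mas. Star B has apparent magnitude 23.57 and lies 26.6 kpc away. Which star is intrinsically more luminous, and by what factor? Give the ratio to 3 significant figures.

Star A: p = 4.60 mas = 4.60×10^-3″ → d = 1/p = 217.4 pc
Star A: M = m − 5 log₁₀ d + 5 = 21.22 − 5·2.3372 + 5 = 14.534
Star B: d = 26.6 kpc = 26600 pc
Star B: M = m − 5 log₁₀ d + 5 = 23.57 − 5·4.4249 + 5 = 6.446
ΔM = M_A − M_B = 14.534 − (6.446) = 8.088; smaller M is more luminous → Star B.
L ratio = 10^(0.4 |ΔM|) = 10^3.235 = 1719

Star B is more luminous, by a factor of 1720.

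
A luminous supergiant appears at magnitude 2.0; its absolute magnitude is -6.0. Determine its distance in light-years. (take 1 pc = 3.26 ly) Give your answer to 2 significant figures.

μ = m − M = 8.000
m − M = 5 log₁₀ d − 5
log₁₀ d = (m − M)/5 + 1 = 2.6000
d = 10^2.6000 = 398.1 pc
= 1298 ly

d ≈ 1300 ly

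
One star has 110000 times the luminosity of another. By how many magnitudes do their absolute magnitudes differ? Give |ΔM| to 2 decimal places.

|ΔM| ≈ 12.60

Pogson: ΔM = −2.5 log₁₀(ratio) = −2.5 log₁₀(110000) = −2.5 × 5.0414 = -12.603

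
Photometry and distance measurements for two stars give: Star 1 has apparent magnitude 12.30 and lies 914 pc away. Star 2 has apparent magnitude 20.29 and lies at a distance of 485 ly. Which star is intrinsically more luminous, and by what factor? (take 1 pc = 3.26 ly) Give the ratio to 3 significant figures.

Star 1: M = m − 5 log₁₀ d + 5 = 12.30 − 5·2.9609 + 5 = 2.495
Star 2: d = 485 ly / 3.26 = 148.8 pc
Star 2: M = m − 5 log₁₀ d + 5 = 20.29 − 5·2.1725 + 5 = 14.427
ΔM = M_1 − M_2 = 2.495 − (14.427) = -11.932; smaller M is more luminous → Star 1.
L ratio = 10^(0.4 |ΔM|) = 10^4.773 = 59270

Star 1 is more luminous, by a factor of 59300.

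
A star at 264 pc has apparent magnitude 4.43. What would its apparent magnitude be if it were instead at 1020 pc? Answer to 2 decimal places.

Flux ∝ 1/d², so Δm = 5 log₁₀(d₂/d₁) = 5 log₁₀(1020/264) = 2.935
m₂ = m₁ + Δm = 4.43 + (2.935) = 7.365

m ≈ 7.36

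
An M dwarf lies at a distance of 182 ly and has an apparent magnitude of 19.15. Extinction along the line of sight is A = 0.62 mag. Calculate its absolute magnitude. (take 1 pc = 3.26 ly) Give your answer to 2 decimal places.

M ≈ 14.80

d = 182 ly / 3.26 = 55.83 pc
5 log₁₀(d/10 pc) = 5 log₁₀(55.83) − 5 = 3.734
M = m − 5 log₁₀(d/10) − A = 19.15 − 3.734 − 0.62 = 14.796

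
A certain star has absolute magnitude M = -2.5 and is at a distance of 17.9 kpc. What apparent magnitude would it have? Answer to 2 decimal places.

d = 17.9 kpc = 17900 pc
m = M + 5 log₁₀ d − 5 = -2.5 + 5·4.2529 − 5 = 13.764

m ≈ 13.76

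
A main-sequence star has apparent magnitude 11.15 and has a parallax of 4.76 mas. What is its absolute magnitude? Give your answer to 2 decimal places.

M ≈ 4.54

p = 4.76 mas = 4.76×10^-3″ → d = 1/p = 210.1 pc
5 log₁₀(d/10 pc) = 5 log₁₀(210.1) − 5 = 6.612
M = m − 5 log₁₀(d/10) = 11.15 − 6.612 = 4.538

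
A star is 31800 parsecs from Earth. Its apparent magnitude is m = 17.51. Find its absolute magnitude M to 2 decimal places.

5 log₁₀(d/10 pc) = 5 log₁₀(31800) − 5 = 17.512
M = m − 5 log₁₀(d/10) = 17.51 − 17.512 = -0.002

M ≈ -0.00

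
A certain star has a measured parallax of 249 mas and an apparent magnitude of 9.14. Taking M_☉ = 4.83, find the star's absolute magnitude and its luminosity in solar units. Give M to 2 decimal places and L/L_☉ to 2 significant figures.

d = 1/p = 1000/249 mas = 4.016 pc
M = m − 5 log₁₀ d + 5 = 9.14 − 5·0.6038 + 5 = 11.121
M − M_☉ = 11.121 − 4.83 = 6.291
L/L_☉ = 10^(−0.4 × 6.291) = 3.045×10^-3

M ≈ 11.12; L/L_☉ ≈ 3.0×10^-3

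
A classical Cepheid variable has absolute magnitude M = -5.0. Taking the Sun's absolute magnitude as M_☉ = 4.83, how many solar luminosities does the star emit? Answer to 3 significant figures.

L/L_☉ ≈ 8550

M − M_☉ = -5.0 − 4.83 = -9.830
L/L_☉ = 10^(−0.4 (M − M_☉)) = 10^3.932 = 8551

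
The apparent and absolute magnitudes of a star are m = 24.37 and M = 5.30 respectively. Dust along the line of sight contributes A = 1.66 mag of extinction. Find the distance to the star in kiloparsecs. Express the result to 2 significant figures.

d ≈ 30 kpc

m − M = 5 log₁₀(d/10 pc) + A  ⇒  24.37 − (5.30) − 1.66 = 5 log₁₀(d/10)
17.410 = 5 log₁₀(d/10)
log₁₀ d = (m − M − A)/5 + 1 = 4.4820
d = 10^4.4820 = 30340 pc
= 30.34 kpc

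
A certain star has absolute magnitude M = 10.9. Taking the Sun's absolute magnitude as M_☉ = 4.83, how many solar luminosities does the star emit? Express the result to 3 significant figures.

L/L_☉ ≈ 3.73×10^-3

M − M_☉ = 10.9 − 4.83 = 6.070
L/L_☉ = 10^(−0.4 (M − M_☉)) = 10^-2.428 = 3.733×10^-3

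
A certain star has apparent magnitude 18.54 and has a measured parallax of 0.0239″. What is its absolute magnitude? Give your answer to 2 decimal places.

d = 1/p = 1/0.0239″ = 41.84 pc
5 log₁₀(d/10 pc) = 5 log₁₀(41.84) − 5 = 3.108
M = m − 5 log₁₀(d/10) = 18.54 − 3.108 = 15.432

M ≈ 15.43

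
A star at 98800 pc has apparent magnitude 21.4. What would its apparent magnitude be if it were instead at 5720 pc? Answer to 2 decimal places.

m ≈ 15.21

Flux ∝ 1/d², so Δm = 5 log₁₀(d₂/d₁) = 5 log₁₀(5720/98800) = -6.187
m₂ = m₁ + Δm = 21.4 + (-6.187) = 15.213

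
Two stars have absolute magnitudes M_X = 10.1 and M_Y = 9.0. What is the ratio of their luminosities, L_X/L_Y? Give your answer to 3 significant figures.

L_X/L_Y ≈ 0.363

ΔM = M_X − M_Y = 1.1
L_X/L_Y = 10^(−0.4 ΔM) = 10^-0.440 = 0.3631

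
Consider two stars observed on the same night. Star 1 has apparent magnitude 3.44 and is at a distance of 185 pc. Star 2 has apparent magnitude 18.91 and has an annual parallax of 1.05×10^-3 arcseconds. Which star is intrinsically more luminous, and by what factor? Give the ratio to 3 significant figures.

Star 1 is more luminous, by a factor of 58200.

Star 1: M = m − 5 log₁₀ d + 5 = 3.44 − 5·2.2672 + 5 = -2.896
Star 2: d = 1/p = 1/1.05×10^-3″ = 952.4 pc
Star 2: M = m − 5 log₁₀ d + 5 = 18.91 − 5·2.9788 + 5 = 9.016
ΔM = M_1 − M_2 = -2.896 − (9.016) = -11.912; smaller M is more luminous → Star 1.
L ratio = 10^(0.4 |ΔM|) = 10^4.765 = 58170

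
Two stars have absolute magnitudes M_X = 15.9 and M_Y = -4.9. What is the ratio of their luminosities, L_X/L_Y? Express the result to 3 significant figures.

L_X/L_Y ≈ 4.79×10^-9

ΔM = M_X − M_Y = 20.8
L_X/L_Y = 10^(−0.4 ΔM) = 10^-8.320 = 4.786×10^-9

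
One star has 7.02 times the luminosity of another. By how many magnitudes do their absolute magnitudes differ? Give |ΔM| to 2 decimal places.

|ΔM| ≈ 2.12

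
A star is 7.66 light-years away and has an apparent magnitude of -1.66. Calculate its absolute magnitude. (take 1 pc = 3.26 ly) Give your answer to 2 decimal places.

M ≈ 1.48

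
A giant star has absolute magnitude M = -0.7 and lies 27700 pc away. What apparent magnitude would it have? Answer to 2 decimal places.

m ≈ 16.51

m = M + 5 log₁₀ d − 5 = -0.7 + 5·4.4425 − 5 = 16.512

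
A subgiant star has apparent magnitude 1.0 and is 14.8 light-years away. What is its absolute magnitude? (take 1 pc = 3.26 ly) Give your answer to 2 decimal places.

M ≈ 2.71

d = 14.8 ly / 3.26 = 4.540 pc
5 log₁₀(d/10 pc) = 5 log₁₀(4.540) − 5 = -1.715
M = m − 5 log₁₀(d/10) = 1.0 + 1.715 = 2.715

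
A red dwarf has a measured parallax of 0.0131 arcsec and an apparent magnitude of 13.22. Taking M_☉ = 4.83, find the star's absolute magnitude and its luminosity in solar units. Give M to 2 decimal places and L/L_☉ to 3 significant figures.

M ≈ 8.81; L/L_☉ ≈ 0.0257

d = 1/p = 1/0.0131″ = 76.34 pc
M = m − 5 log₁₀ d + 5 = 13.22 − 5·1.8827 + 5 = 8.806
M − M_☉ = 8.806 − 4.83 = 3.976
L/L_☉ = 10^(−0.4 × 3.976) = 0.02567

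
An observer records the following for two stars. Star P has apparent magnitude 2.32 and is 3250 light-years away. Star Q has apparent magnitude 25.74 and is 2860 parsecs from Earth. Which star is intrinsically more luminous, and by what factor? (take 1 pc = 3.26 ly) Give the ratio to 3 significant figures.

Star P is more luminous, by a factor of 2.84×10^8.

Star P: d = 3250 ly / 3.26 = 996.9 pc
Star P: M = m − 5 log₁₀ d + 5 = 2.32 − 5·2.9987 + 5 = -7.673
Star Q: M = m − 5 log₁₀ d + 5 = 25.74 − 5·3.4564 + 5 = 13.458
ΔM = M_P − M_Q = -7.673 − (13.458) = -21.131; smaller M is more luminous → Star P.
L ratio = 10^(0.4 |ΔM|) = 10^8.453 = 2.835×10^8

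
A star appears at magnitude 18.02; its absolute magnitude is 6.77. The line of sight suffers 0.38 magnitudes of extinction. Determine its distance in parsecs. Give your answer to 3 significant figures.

d ≈ 1490 pc

m − M = 5 log₁₀(d/10 pc) + A  ⇒  18.02 − (6.77) − 0.38 = 5 log₁₀(d/10)
10.870 = 5 log₁₀(d/10)
log₁₀ d = (m − M − A)/5 + 1 = 3.1740
d = 10^3.1740 = 1493 pc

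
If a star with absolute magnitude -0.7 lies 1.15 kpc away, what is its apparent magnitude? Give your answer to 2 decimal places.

m ≈ 9.60

d = 1.15 kpc = 1150 pc
m = M + 5 log₁₀ d − 5 = -0.7 + 5·3.0607 − 5 = 9.603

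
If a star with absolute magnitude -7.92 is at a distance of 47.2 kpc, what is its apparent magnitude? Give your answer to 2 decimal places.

d = 47.2 kpc = 47200 pc
m = M + 5 log₁₀ d − 5 = -7.92 + 5·4.6739 − 5 = 10.450

m ≈ 10.45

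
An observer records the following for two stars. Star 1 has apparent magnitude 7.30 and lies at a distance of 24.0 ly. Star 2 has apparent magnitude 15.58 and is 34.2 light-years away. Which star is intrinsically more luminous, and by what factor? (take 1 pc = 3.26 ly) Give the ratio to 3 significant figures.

Star 1 is more luminous, by a factor of 1010.

Star 1: d = 24.0 ly / 3.26 = 7.362 pc
Star 1: M = m − 5 log₁₀ d + 5 = 7.30 − 5·0.8670 + 5 = 7.965
Star 2: d = 34.2 ly / 3.26 = 10.49 pc
Star 2: M = m − 5 log₁₀ d + 5 = 15.58 − 5·1.0208 + 5 = 15.476
ΔM = M_1 − M_2 = 7.965 − (15.476) = -7.511; smaller M is more luminous → Star 1.
L ratio = 10^(0.4 |ΔM|) = 10^3.004 = 1010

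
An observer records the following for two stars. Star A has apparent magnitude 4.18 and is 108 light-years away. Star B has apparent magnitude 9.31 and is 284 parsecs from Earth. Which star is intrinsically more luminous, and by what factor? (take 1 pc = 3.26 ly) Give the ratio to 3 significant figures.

Star A is more luminous, by a factor of 1.53.

Star A: d = 108 ly / 3.26 = 33.13 pc
Star A: M = m − 5 log₁₀ d + 5 = 4.18 − 5·1.5202 + 5 = 1.579
Star B: M = m − 5 log₁₀ d + 5 = 9.31 − 5·2.4533 + 5 = 2.043
ΔM = M_A − M_B = 1.579 − (2.043) = -0.464; smaller M is more luminous → Star A.
L ratio = 10^(0.4 |ΔM|) = 10^0.186 = 1.534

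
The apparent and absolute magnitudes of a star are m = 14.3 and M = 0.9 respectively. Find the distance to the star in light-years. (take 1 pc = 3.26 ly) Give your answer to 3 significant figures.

d ≈ 15600 ly

Distance modulus: m − M = 14.3 − (0.9) = 13.400
m − M = 5 log₁₀ d − 5
log₁₀ d = (m − M)/5 + 1 = 3.6800
d = 10^3.6800 = 4786 pc
= 15600 ly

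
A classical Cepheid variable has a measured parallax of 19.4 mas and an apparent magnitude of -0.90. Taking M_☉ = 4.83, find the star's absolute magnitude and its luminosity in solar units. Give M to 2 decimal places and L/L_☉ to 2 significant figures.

M ≈ -4.46; L/L_☉ ≈ 5200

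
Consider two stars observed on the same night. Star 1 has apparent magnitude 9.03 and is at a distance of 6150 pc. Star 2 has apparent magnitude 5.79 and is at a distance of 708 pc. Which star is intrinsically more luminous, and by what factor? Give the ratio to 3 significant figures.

Star 1 is more luminous, by a factor of 3.82.

Star 1: M = m − 5 log₁₀ d + 5 = 9.03 − 5·3.7889 + 5 = -4.914
Star 2: M = m − 5 log₁₀ d + 5 = 5.79 − 5·2.8500 + 5 = -3.460
ΔM = M_1 − M_2 = -4.914 − (-3.460) = -1.454; smaller M is more luminous → Star 1.
L ratio = 10^(0.4 |ΔM|) = 10^0.582 = 3.817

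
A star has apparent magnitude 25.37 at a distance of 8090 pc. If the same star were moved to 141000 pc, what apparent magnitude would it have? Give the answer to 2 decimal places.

m ≈ 31.58

Flux ∝ 1/d², so Δm = 5 log₁₀(d₂/d₁) = 5 log₁₀(141000/8090) = 6.206
m₂ = m₁ + Δm = 25.37 + (6.206) = 31.576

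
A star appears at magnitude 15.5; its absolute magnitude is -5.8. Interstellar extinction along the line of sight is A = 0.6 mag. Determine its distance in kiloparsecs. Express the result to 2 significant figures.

m − M = 5 log₁₀(d/10 pc) + A  ⇒  15.5 − (-5.8) − 0.6 = 5 log₁₀(d/10)
20.700 = 5 log₁₀(d/10)
log₁₀ d = (m − M − A)/5 + 1 = 5.1400
d = 10^5.1400 = 138000 pc
= 138.0 kpc

d ≈ 140 kpc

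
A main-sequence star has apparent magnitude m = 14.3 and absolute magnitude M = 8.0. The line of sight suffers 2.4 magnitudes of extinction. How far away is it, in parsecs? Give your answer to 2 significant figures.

d ≈ 60 pc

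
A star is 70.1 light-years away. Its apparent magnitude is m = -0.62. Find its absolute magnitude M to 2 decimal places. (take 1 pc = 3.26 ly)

M ≈ -2.28

d = 70.1 ly / 3.26 = 21.50 pc
5 log₁₀(d/10 pc) = 5 log₁₀(21.50) − 5 = 1.663
M = m − 5 log₁₀(d/10) = -0.62 − 1.663 = -2.283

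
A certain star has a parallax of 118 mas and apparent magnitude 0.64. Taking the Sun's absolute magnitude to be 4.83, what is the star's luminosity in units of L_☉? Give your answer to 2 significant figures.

d = 1/p = 1000/118 mas = 8.475 pc
M = m − 5 log₁₀ d + 5 = 0.64 − 5·0.9281 + 5 = 0.999
M − M_☉ = 0.999 − 4.83 = -3.831
L/L_☉ = 10^(−0.4 × -3.831) = 34.06

L/L_☉ ≈ 34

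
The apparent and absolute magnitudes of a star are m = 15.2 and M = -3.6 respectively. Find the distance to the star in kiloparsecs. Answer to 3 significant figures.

d ≈ 57.5 kpc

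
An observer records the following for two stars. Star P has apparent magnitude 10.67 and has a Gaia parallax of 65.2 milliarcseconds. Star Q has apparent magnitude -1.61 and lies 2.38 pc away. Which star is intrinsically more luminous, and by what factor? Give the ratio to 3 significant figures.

Star P: p = 65.2 mas = 0.0652″ → d = 1/p = 15.34 pc
Star P: M = m − 5 log₁₀ d + 5 = 10.67 − 5·1.1858 + 5 = 9.741
Star Q: M = m − 5 log₁₀ d + 5 = -1.61 − 5·0.3766 + 5 = 1.507
ΔM = M_P − M_Q = 9.741 − (1.507) = 8.234; smaller M is more luminous → Star Q.
L ratio = 10^(0.4 |ΔM|) = 10^3.294 = 1966

Star Q is more luminous, by a factor of 1970.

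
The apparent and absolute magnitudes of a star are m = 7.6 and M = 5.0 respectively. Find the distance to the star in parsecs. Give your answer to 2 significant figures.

Distance modulus: m − M = 7.6 − (5.0) = 2.600
m − M = 5 log₁₀ d − 5
log₁₀ d = (m − M)/5 + 1 = 1.5200
d = 10^1.5200 = 33.11 pc

d ≈ 33 pc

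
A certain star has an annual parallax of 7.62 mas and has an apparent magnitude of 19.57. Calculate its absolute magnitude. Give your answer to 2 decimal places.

p = 7.62 mas = 7.62×10^-3″ → d = 1/p = 131.2 pc
5 log₁₀(d/10 pc) = 5 log₁₀(131.2) − 5 = 5.590
M = m − 5 log₁₀(d/10) = 19.57 − 5.590 = 13.980

M ≈ 13.98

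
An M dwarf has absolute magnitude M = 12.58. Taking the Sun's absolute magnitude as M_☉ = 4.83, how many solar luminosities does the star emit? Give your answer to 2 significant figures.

M − M_☉ = 12.58 − 4.83 = 7.750
L/L_☉ = 10^(−0.4 (M − M_☉)) = 10^-3.100 = 7.943×10^-4

L/L_☉ ≈ 7.9×10^-4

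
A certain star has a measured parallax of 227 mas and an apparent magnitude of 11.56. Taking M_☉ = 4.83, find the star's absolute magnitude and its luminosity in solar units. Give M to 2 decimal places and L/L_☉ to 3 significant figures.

M ≈ 13.34; L/L_☉ ≈ 3.94×10^-4

d = 1/p = 1000/227 mas = 4.405 pc
M = m − 5 log₁₀ d + 5 = 11.56 − 5·0.6440 + 5 = 13.340
M − M_☉ = 13.340 − 4.83 = 8.510
L/L_☉ = 10^(−0.4 × 8.510) = 3.944×10^-4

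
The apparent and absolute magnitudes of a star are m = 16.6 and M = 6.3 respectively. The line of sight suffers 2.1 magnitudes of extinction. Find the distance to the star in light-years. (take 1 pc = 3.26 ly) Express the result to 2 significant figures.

d ≈ 1400 ly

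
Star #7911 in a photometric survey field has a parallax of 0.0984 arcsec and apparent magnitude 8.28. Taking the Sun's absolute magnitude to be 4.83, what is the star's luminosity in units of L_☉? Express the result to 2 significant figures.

L/L_☉ ≈ 0.043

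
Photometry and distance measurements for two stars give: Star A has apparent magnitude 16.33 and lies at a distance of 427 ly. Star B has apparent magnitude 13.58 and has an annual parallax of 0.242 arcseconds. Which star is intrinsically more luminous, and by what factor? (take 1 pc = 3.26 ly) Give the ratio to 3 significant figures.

Star A is more luminous, by a factor of 79.8.

Star A: d = 427 ly / 3.26 = 131.0 pc
Star A: M = m − 5 log₁₀ d + 5 = 16.33 − 5·2.1172 + 5 = 10.744
Star B: d = 1/p = 1/0.242″ = 4.132 pc
Star B: M = m − 5 log₁₀ d + 5 = 13.58 − 5·0.6162 + 5 = 15.499
ΔM = M_A − M_B = 10.744 − (15.499) = -4.755; smaller M is more luminous → Star A.
L ratio = 10^(0.4 |ΔM|) = 10^1.902 = 79.81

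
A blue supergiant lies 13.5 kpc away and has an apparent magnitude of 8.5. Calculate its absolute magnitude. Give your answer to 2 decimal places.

d = 13.5 kpc = 13500 pc
5 log₁₀(d/10 pc) = 5 log₁₀(13500) − 5 = 15.652
M = m − 5 log₁₀(d/10) = 8.5 − 15.652 = -7.152

M ≈ -7.15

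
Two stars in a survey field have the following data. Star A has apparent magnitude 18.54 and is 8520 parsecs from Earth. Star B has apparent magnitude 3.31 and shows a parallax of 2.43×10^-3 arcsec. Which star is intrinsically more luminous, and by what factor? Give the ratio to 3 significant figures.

Star B is more luminous, by a factor of 2880.

Star A: M = m − 5 log₁₀ d + 5 = 18.54 − 5·3.9304 + 5 = 3.888
Star B: d = 1/p = 1/2.43×10^-3″ = 411.5 pc
Star B: M = m − 5 log₁₀ d + 5 = 3.31 − 5·2.6144 + 5 = -4.762
ΔM = M_A − M_B = 3.888 − (-4.762) = 8.650; smaller M is more luminous → Star B.
L ratio = 10^(0.4 |ΔM|) = 10^3.460 = 2883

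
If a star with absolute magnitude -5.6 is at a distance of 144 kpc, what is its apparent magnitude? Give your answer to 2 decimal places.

m ≈ 15.19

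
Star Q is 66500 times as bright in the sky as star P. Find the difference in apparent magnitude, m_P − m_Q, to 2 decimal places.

m_P − m_Q ≈ 12.06

Pogson: Δm = −2.5 log₁₀(ratio) = −2.5 log₁₀(66500) = −2.5 × 4.8228 = -12.057
Star Q is brighter so has the smaller magnitude: m_P − m_Q is positive.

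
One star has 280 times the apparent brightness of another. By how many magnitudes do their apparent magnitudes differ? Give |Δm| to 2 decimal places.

|Δm| ≈ 6.12

Pogson: Δm = −2.5 log₁₀(ratio) = −2.5 log₁₀(280) = −2.5 × 2.4472 = -6.118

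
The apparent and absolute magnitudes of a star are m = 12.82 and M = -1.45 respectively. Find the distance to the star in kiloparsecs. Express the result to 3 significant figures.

d ≈ 7.14 kpc

Distance modulus: m − M = 12.82 − (-1.45) = 14.270
m − M = 5 log₁₀ d − 5
log₁₀ d = (m − M)/5 + 1 = 3.8540
d = 10^3.8540 = 7145 pc
= 7.145 kpc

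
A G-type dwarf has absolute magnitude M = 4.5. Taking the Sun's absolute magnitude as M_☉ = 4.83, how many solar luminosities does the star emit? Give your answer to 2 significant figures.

L/L_☉ ≈ 1.4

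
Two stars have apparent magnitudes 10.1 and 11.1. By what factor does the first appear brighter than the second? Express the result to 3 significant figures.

2.51

Magnitude difference = -1.0
Flux ratio = 10^(−0.4 Δm) = 10^(−0.4 × -1.0) = 10^0.400 = 2.512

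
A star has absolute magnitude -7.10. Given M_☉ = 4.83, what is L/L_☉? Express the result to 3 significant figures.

M − M_☉ = -7.10 − 4.83 = -11.930
L/L_☉ = 10^(−0.4 (M − M_☉)) = 10^4.772 = 59160

L/L_☉ ≈ 59200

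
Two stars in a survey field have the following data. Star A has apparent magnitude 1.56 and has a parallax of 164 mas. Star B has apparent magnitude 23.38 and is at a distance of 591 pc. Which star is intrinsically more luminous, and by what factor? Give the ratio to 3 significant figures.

Star A: p = 164 mas = 0.164″ → d = 1/p = 6.098 pc
Star A: M = m − 5 log₁₀ d + 5 = 1.56 − 5·0.7852 + 5 = 2.634
Star B: M = m − 5 log₁₀ d + 5 = 23.38 − 5·2.7716 + 5 = 14.522
ΔM = M_A − M_B = 2.634 − (14.522) = -11.888; smaller M is more luminous → Star A.
L ratio = 10^(0.4 |ΔM|) = 10^4.755 = 56900

Star A is more luminous, by a factor of 56900.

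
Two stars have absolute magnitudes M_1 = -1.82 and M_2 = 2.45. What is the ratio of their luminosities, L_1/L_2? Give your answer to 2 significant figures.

L_1/L_2 ≈ 51

ΔM = M_1 − M_2 = -4.27
L_1/L_2 = 10^(−0.4 ΔM) = 10^1.708 = 51.05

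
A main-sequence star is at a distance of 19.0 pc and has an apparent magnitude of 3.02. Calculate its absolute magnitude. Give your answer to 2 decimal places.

M ≈ 1.63

5 log₁₀(d/10 pc) = 5 log₁₀(19.00) − 5 = 1.394
M = m − 5 log₁₀(d/10) = 3.02 − 1.394 = 1.626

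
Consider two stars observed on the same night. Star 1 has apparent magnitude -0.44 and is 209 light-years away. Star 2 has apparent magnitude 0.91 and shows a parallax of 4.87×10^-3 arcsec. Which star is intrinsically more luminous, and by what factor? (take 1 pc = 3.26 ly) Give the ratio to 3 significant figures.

Star 2 is more luminous, by a factor of 2.96.

Star 1: d = 209 ly / 3.26 = 64.11 pc
Star 1: M = m − 5 log₁₀ d + 5 = -0.44 − 5·1.8069 + 5 = -4.475
Star 2: d = 1/p = 1/4.87×10^-3″ = 205.3 pc
Star 2: M = m − 5 log₁₀ d + 5 = 0.91 − 5·2.3125 + 5 = -5.652
ΔM = M_1 − M_2 = -4.475 − (-5.652) = 1.178; smaller M is more luminous → Star 2.
L ratio = 10^(0.4 |ΔM|) = 10^0.471 = 2.959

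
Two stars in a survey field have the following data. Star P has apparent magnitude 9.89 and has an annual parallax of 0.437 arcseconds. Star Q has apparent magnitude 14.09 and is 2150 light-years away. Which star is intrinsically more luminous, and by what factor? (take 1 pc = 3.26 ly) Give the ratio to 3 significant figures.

Star Q is more luminous, by a factor of 1740.

Star P: d = 1/p = 1/0.437″ = 2.288 pc
Star P: M = m − 5 log₁₀ d + 5 = 9.89 − 5·0.3595 + 5 = 13.092
Star Q: d = 2150 ly / 3.26 = 659.5 pc
Star Q: M = m − 5 log₁₀ d + 5 = 14.09 − 5·2.8192 + 5 = 4.994
ΔM = M_P − M_Q = 13.092 − (4.994) = 8.099; smaller M is more luminous → Star Q.
L ratio = 10^(0.4 |ΔM|) = 10^3.239 = 1735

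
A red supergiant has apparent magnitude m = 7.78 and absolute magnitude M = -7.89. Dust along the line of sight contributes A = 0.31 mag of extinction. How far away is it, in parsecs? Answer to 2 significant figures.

m − M = 5 log₁₀(d/10 pc) + A  ⇒  7.78 − (-7.89) − 0.31 = 5 log₁₀(d/10)
15.360 = 5 log₁₀(d/10)
log₁₀ d = (m − M − A)/5 + 1 = 4.0720
d = 10^4.0720 = 11800 pc

d ≈ 12000 pc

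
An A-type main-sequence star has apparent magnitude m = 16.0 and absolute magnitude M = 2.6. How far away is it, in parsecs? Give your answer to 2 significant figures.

Distance modulus: m − M = 16.0 − (2.6) = 13.400
m − M = 5 log₁₀ d − 5
log₁₀ d = (m − M)/5 + 1 = 3.6800
d = 10^3.6800 = 4786 pc

d ≈ 4800 pc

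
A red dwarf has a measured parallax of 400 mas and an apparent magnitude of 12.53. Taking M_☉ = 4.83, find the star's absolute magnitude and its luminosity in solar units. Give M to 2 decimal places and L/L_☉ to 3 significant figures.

M ≈ 15.54; L/L_☉ ≈ 5.20×10^-5

d = 1/p = 1000/400 mas = 2.500 pc
M = m − 5 log₁₀ d + 5 = 12.53 − 5·0.3979 + 5 = 15.540
M − M_☉ = 15.540 − 4.83 = 10.710
L/L_☉ = 10^(−0.4 × 10.710) = 5.199×10^-5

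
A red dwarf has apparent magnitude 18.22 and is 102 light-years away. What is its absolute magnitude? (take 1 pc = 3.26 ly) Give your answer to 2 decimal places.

M ≈ 15.74

d = 102 ly / 3.26 = 31.29 pc
5 log₁₀(d/10 pc) = 5 log₁₀(31.29) − 5 = 2.477
M = m − 5 log₁₀(d/10) = 18.22 − 2.477 = 15.743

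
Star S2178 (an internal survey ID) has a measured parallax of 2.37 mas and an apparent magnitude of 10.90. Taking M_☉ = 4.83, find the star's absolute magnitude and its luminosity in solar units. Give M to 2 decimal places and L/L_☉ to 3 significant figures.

M ≈ 2.77; L/L_☉ ≈ 6.65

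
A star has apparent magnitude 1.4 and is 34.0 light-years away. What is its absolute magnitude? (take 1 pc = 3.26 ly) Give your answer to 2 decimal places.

M ≈ 1.31

d = 34.0 ly / 3.26 = 10.43 pc
5 log₁₀(d/10 pc) = 5 log₁₀(10.43) − 5 = 0.091
M = m − 5 log₁₀(d/10) = 1.4 − 0.091 = 1.309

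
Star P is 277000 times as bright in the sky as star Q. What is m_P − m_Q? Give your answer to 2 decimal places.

m_P − m_Q ≈ -13.61

Pogson: Δm = −2.5 log₁₀(ratio) = −2.5 log₁₀(277000) = −2.5 × 5.4425 = -13.606
Star P is brighter, so it has the smaller magnitude: the difference is negative.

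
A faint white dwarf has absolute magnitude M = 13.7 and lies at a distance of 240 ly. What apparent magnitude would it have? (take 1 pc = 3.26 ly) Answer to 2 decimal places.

m ≈ 18.03

d = 240 ly / 3.26 = 73.62 pc
m = M + 5 log₁₀ d − 5 = 13.7 + 5·1.8670 − 5 = 18.035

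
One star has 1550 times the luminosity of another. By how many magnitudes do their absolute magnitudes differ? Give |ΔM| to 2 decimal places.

Pogson: ΔM = −2.5 log₁₀(ratio) = −2.5 log₁₀(1550) = −2.5 × 3.1903 = -7.976

|ΔM| ≈ 7.98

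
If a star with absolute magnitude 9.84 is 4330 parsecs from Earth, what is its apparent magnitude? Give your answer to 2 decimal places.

m ≈ 23.02

m = M + 5 log₁₀ d − 5 = 9.84 + 5·3.6365 − 5 = 23.022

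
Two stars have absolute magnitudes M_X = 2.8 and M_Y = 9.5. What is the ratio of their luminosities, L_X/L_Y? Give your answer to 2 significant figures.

L_X/L_Y ≈ 480

ΔM = M_X − M_Y = -6.7
L_X/L_Y = 10^(−0.4 ΔM) = 10^2.680 = 478.6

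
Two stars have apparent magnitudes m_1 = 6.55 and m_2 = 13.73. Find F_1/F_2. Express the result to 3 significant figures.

F_1/F_2 ≈ 745

Δm = 6.55 − (13.73) = -7.18
Flux ratio = 10^(−0.4 Δm) = 10^(−0.4 × -7.18) = 10^2.872 = 744.7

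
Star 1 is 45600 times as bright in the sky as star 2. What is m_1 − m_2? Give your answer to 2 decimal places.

Pogson: Δm = −2.5 log₁₀(ratio) = −2.5 log₁₀(45600) = −2.5 × 4.6590 = -11.647
Star 1 is brighter, so it has the smaller magnitude: the difference is negative.

m_1 − m_2 ≈ -11.65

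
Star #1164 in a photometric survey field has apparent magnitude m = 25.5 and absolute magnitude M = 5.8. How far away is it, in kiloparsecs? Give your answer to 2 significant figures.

d ≈ 87 kpc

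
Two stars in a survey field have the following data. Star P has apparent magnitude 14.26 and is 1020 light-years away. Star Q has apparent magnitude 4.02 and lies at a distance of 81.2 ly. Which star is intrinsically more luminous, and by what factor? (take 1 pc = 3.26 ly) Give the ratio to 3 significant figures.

Star P: d = 1020 ly / 3.26 = 312.9 pc
Star P: M = m − 5 log₁₀ d + 5 = 14.26 − 5·2.4954 + 5 = 6.783
Star Q: d = 81.2 ly / 3.26 = 24.91 pc
Star Q: M = m − 5 log₁₀ d + 5 = 4.02 − 5·1.3963 + 5 = 2.038
ΔM = M_P − M_Q = 6.783 − (2.038) = 4.745; smaller M is more luminous → Star Q.
L ratio = 10^(0.4 |ΔM|) = 10^1.898 = 79.05

Star Q is more luminous, by a factor of 79.1.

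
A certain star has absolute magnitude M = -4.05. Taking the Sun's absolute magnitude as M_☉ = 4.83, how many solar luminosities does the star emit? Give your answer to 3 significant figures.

M − M_☉ = -4.05 − 4.83 = -8.880
L/L_☉ = 10^(−0.4 (M − M_☉)) = 10^3.552 = 3565

L/L_☉ ≈ 3560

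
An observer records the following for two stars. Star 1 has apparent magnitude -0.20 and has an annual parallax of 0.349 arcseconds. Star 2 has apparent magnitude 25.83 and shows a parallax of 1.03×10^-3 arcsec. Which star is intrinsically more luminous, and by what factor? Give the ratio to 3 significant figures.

Star 1: d = 1/p = 1/0.349″ = 2.865 pc
Star 1: M = m − 5 log₁₀ d + 5 = -0.20 − 5·0.4572 + 5 = 2.514
Star 2: d = 1/p = 1/1.03×10^-3″ = 970.9 pc
Star 2: M = m − 5 log₁₀ d + 5 = 25.83 − 5·2.9872 + 5 = 15.894
ΔM = M_1 − M_2 = 2.514 − (15.894) = -13.380; smaller M is more luminous → Star 1.
L ratio = 10^(0.4 |ΔM|) = 10^5.352 = 224900

Star 1 is more luminous, by a factor of 225000.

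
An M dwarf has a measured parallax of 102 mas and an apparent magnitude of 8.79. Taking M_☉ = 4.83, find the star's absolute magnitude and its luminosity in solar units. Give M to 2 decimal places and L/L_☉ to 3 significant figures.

M ≈ 8.83; L/L_☉ ≈ 0.0250

d = 1/p = 1000/102 mas = 9.804 pc
M = m − 5 log₁₀ d + 5 = 8.79 − 5·0.9914 + 5 = 8.833
M − M_☉ = 8.833 − 4.83 = 4.003
L/L_☉ = 10^(−0.4 × 4.003) = 0.02505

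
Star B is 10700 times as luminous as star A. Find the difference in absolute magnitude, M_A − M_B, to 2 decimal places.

Pogson: ΔM = −2.5 log₁₀(ratio) = −2.5 log₁₀(10700) = −2.5 × 4.0294 = -10.073
Star B is brighter so has the smaller magnitude: M_A − M_B is positive.

M_A − M_B ≈ 10.07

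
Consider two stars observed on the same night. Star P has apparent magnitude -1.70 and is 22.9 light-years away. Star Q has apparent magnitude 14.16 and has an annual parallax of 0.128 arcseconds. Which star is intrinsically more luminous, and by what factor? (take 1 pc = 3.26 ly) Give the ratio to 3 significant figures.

Star P is more luminous, by a factor of 1.79×10^6.

Star P: d = 22.9 ly / 3.26 = 7.025 pc
Star P: M = m − 5 log₁₀ d + 5 = -1.70 − 5·0.8466 + 5 = -0.933
Star Q: d = 1/p = 1/0.128″ = 7.812 pc
Star Q: M = m − 5 log₁₀ d + 5 = 14.16 − 5·0.8928 + 5 = 14.696
ΔM = M_P − M_Q = -0.933 − (14.696) = -15.629; smaller M is more luminous → Star P.
L ratio = 10^(0.4 |ΔM|) = 10^6.252 = 1.785×10^6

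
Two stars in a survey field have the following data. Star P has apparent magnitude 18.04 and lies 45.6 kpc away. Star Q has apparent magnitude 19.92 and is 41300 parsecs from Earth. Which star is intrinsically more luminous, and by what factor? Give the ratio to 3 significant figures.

Star P is more luminous, by a factor of 6.89.

Star P: d = 45.6 kpc = 45600 pc
Star P: M = m − 5 log₁₀ d + 5 = 18.04 − 5·4.6590 + 5 = -0.255
Star Q: M = m − 5 log₁₀ d + 5 = 19.92 − 5·4.6160 + 5 = 1.840
ΔM = M_P − M_Q = -0.255 − (1.840) = -2.095; smaller M is more luminous → Star P.
L ratio = 10^(0.4 |ΔM|) = 10^0.838 = 6.887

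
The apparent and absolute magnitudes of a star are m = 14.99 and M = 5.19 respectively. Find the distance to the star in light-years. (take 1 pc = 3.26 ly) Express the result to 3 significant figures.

d ≈ 2970 ly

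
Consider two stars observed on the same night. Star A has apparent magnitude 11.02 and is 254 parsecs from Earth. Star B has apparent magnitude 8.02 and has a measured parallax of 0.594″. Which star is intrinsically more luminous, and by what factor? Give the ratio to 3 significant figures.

Star A is more luminous, by a factor of 1440.

Star A: M = m − 5 log₁₀ d + 5 = 11.02 − 5·2.4048 + 5 = 3.996
Star B: d = 1/p = 1/0.594″ = 1.684 pc
Star B: M = m − 5 log₁₀ d + 5 = 8.02 − 5·0.2262 + 5 = 11.889
ΔM = M_A − M_B = 3.996 − (11.889) = -7.893; smaller M is more luminous → Star A.
L ratio = 10^(0.4 |ΔM|) = 10^3.157 = 1436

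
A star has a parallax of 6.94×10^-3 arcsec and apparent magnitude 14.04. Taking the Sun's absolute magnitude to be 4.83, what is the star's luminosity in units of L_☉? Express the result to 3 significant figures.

L/L_☉ ≈ 0.0430

d = 1/p = 1/6.94×10^-3″ = 144.1 pc
M = m − 5 log₁₀ d + 5 = 14.04 − 5·2.1586 + 5 = 8.247
M − M_☉ = 8.247 − 4.83 = 3.417
L/L_☉ = 10^(−0.4 × 3.417) = 0.04298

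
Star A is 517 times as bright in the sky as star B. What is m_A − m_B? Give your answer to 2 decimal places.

m_A − m_B ≈ -6.78

Pogson: Δm = −2.5 log₁₀(ratio) = −2.5 log₁₀(517) = −2.5 × 2.7135 = -6.784
Star A is brighter, so it has the smaller magnitude: the difference is negative.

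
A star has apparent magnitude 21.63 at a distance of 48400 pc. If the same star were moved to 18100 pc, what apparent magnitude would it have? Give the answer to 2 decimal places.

Flux ∝ 1/d², so Δm = 5 log₁₀(d₂/d₁) = 5 log₁₀(18100/48400) = -2.136
m₂ = m₁ + Δm = 21.63 + (-2.136) = 19.494

m ≈ 19.49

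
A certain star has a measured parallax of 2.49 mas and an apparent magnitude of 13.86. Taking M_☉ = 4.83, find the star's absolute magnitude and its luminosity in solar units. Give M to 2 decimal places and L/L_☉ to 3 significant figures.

M ≈ 5.84; L/L_☉ ≈ 0.394

d = 1/p = 1000/2.49 mas = 401.6 pc
M = m − 5 log₁₀ d + 5 = 13.86 − 5·2.6038 + 5 = 5.841
M − M_☉ = 5.841 − 4.83 = 1.011
L/L_☉ = 10^(−0.4 × 1.011) = 0.3941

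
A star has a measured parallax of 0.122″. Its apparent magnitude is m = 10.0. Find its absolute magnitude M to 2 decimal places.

d = 1/p = 1/0.122″ = 8.197 pc
5 log₁₀(d/10 pc) = 5 log₁₀(8.197) − 5 = -0.432
M = m − 5 log₁₀(d/10) = 10.0 + 0.432 = 10.432

M ≈ 10.43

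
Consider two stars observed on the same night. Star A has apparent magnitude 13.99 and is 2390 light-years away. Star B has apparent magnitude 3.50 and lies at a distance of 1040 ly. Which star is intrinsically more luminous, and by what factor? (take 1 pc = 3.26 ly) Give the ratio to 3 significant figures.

Star B is more luminous, by a factor of 2970.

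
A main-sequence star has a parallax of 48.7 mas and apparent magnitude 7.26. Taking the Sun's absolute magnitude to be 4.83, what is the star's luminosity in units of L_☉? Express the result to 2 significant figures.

L/L_☉ ≈ 0.45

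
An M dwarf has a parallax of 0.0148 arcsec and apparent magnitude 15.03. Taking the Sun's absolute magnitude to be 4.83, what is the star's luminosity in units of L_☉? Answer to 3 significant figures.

L/L_☉ ≈ 3.80×10^-3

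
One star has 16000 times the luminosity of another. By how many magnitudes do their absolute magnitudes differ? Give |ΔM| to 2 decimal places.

|ΔM| ≈ 10.51

Pogson: ΔM = −2.5 log₁₀(ratio) = −2.5 log₁₀(16000) = −2.5 × 4.2041 = -10.510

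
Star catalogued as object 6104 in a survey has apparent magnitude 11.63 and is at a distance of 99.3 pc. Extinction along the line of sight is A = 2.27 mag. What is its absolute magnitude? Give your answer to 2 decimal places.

M ≈ 4.38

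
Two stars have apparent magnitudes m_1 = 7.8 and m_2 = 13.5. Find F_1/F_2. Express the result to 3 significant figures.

Magnitude difference = -5.7
Flux ratio = 10^(−0.4 Δm) = 10^(−0.4 × -5.7) = 10^2.280 = 190.5

F_1/F_2 ≈ 191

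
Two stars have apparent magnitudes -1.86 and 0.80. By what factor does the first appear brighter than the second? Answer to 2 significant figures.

Δm = -1.86 − (0.80) = -2.66
Flux ratio = 10^(−0.4 Δm) = 10^(−0.4 × -2.66) = 10^1.064 = 11.59

12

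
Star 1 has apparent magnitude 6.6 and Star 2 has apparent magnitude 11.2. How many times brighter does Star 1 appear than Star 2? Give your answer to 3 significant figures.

Magnitude difference = -4.6
Flux ratio = 10^(−0.4 Δm) = 10^(−0.4 × -4.6) = 10^1.840 = 69.18

69.2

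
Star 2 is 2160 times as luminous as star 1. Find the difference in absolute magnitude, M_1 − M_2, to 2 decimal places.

M_1 − M_2 ≈ 8.34

Pogson: ΔM = −2.5 log₁₀(ratio) = −2.5 log₁₀(2160) = −2.5 × 3.3345 = -8.336
Star 2 is brighter so has the smaller magnitude: M_1 − M_2 is positive.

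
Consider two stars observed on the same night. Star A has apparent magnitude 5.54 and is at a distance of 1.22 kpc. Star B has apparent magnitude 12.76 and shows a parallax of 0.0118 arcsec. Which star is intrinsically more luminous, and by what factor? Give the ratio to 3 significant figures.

Star A is more luminous, by a factor of 160000.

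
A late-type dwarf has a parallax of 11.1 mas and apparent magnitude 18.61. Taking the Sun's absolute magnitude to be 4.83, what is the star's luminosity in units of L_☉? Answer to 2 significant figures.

L/L_☉ ≈ 2.5×10^-4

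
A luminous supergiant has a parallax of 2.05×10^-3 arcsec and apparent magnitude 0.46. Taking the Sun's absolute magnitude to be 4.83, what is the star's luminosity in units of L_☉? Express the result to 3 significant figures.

L/L_☉ ≈ 133000

d = 1/p = 1/2.05×10^-3″ = 487.8 pc
M = m − 5 log₁₀ d + 5 = 0.46 − 5·2.6882 + 5 = -7.981
M − M_☉ = -7.981 − 4.83 = -12.811
L/L_☉ = 10^(−0.4 × -12.811) = 133200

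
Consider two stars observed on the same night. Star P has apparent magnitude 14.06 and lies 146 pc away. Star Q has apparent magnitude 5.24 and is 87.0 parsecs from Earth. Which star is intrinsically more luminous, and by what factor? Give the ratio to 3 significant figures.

Star P: M = m − 5 log₁₀ d + 5 = 14.06 − 5·2.1644 + 5 = 8.238
Star Q: M = m − 5 log₁₀ d + 5 = 5.24 − 5·1.9395 + 5 = 0.542
ΔM = M_P − M_Q = 8.238 − (0.542) = 7.696; smaller M is more luminous → Star Q.
L ratio = 10^(0.4 |ΔM|) = 10^3.078 = 1198

Star Q is more luminous, by a factor of 1200.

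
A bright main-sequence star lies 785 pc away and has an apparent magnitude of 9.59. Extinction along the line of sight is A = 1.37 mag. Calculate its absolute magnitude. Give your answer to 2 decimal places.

5 log₁₀(d/10 pc) = 5 log₁₀(785.0) − 5 = 9.474
M = m − 5 log₁₀(d/10) − A = 9.59 − 9.474 − 1.37 = -1.254

M ≈ -1.25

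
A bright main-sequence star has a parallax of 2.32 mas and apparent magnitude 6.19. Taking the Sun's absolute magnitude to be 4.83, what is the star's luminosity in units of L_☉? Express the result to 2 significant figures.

L/L_☉ ≈ 530

d = 1/p = 1000/2.32 mas = 431.0 pc
M = m − 5 log₁₀ d + 5 = 6.19 − 5·2.6345 + 5 = -1.983
M − M_☉ = -1.983 − 4.83 = -6.813
L/L_☉ = 10^(−0.4 × -6.813) = 530.9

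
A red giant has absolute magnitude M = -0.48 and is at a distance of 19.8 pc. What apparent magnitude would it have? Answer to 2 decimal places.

m = M + 5 log₁₀ d − 5 = -0.48 + 5·1.2967 − 5 = 1.003

m ≈ 1.00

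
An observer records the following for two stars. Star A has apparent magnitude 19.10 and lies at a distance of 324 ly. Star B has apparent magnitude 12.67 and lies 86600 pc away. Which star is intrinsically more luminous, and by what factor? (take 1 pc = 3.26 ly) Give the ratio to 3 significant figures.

Star B is more luminous, by a factor of 2.83×10^8.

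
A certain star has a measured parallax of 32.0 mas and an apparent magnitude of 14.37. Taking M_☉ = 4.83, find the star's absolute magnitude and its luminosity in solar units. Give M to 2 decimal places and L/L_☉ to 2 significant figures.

d = 1/p = 1000/32.0 mas = 31.25 pc
M = m − 5 log₁₀ d + 5 = 14.37 − 5·1.4949 + 5 = 11.896
M − M_☉ = 11.896 − 4.83 = 7.066
L/L_☉ = 10^(−0.4 × 7.066) = 1.492×10^-3

M ≈ 11.90; L/L_☉ ≈ 1.5×10^-3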